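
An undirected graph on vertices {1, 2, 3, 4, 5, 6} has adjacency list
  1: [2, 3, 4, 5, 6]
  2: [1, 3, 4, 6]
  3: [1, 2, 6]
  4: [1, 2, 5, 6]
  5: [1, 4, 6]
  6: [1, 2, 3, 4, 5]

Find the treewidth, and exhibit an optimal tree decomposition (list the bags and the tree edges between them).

Treewidth 3.
One such decomposition:
Bags: B1 = {1, 2, 4, 6}  B2 = {1, 4, 5, 6}  B3 = {1, 2, 3, 6}
Tree: B1–B2, B1–B3

Every bag has size at most 4, so the width is 4 − 1 = 3 and tw(G) ≤ 3. For the lower bound, the 4 vertices {1, 2, 3, 6} are pairwise adjacent, and any tree decomposition puts a clique entirely inside one bag — forcing width ≥ 3. Combining the bounds, tw(G) = 3.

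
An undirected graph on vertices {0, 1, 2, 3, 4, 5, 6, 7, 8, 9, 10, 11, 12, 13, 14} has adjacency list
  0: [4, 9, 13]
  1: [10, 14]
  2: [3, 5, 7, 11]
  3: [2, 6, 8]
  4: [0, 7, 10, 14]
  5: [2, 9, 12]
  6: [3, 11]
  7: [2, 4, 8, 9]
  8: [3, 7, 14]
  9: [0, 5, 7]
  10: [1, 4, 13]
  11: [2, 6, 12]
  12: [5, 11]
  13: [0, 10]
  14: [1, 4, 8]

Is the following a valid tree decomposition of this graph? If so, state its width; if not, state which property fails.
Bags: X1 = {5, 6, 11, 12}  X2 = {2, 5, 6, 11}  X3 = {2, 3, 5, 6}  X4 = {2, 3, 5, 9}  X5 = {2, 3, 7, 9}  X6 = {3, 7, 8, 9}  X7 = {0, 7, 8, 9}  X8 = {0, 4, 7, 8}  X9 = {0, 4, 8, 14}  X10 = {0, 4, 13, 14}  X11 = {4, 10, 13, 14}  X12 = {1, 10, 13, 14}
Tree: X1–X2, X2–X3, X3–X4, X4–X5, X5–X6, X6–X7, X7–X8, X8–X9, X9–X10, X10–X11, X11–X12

Yes; width 3.

Every vertex of G appears in some bag (union = {0, 1, 2, 3, 4, 5, 6, 7, 8, 9, 10, 11, 12, 13, 14}); every edge is covered by a bag; and for each vertex v the set of bags containing v is connected in the bag tree. The decomposition is therefore valid. The largest bag has 4 vertices, so the width is 3.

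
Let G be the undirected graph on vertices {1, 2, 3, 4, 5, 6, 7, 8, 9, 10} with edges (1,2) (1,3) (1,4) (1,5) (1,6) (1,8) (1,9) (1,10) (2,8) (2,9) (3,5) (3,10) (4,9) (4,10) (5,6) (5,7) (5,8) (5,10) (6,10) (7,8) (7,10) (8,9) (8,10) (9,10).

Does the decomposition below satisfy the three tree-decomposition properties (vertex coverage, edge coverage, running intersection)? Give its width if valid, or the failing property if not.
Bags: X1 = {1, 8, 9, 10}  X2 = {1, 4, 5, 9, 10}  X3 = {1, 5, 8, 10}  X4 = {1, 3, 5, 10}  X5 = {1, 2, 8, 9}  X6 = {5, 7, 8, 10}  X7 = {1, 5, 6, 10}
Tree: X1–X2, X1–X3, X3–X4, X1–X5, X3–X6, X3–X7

No — bags containing vertex 5 are not connected in the tree.

A tree decomposition must satisfy three properties: every vertex lies in some bag; for every edge, both endpoints lie together in some bag; and for every vertex, the bags containing it form a connected subtree. Here bags containing vertex 5 are not connected in the tree, so the decomposition is invalid.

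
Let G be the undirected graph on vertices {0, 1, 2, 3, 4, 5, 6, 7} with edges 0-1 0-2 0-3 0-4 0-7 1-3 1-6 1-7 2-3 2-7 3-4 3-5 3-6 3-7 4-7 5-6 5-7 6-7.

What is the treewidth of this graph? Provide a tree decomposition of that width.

Treewidth 3.
Bags: B1 = {1, 3, 6, 7}  B2 = {3, 5, 6, 7}  B3 = {0, 1, 3, 7}  B4 = {0, 3, 4, 7}  B5 = {0, 2, 3, 7}
Tree: B1–B2, B1–B3, B3–B4, B4–B5

Each bag holds 4 vertices, so the decomposition has width 3, which upper-bounds the treewidth. For the lower bound, the 4 vertices {0, 1, 3, 7} are pairwise adjacent, and any tree decomposition puts a clique entirely inside one bag — forcing width ≥ 3. Hence tw(G) = 3 exactly.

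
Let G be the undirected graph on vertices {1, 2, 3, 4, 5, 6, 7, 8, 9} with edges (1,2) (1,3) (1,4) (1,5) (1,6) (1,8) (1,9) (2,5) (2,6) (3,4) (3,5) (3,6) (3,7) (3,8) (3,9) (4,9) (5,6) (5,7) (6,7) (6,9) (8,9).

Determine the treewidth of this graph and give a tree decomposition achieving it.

Every bag has size at most 4, so the width is 4 − 1 = 3 and tw(G) ≤ 3. For the lower bound, the 4 vertices {1, 2, 5, 6} are pairwise adjacent, and any tree decomposition puts a clique entirely inside one bag — forcing width ≥ 3. Combining the bounds, tw(G) = 3.

Treewidth 3.
Bags: B1 = {1, 3, 6, 9}  B2 = {1, 3, 5, 6}  B3 = {1, 3, 8, 9}  B4 = {3, 5, 6, 7}  B5 = {1, 3, 4, 9}  B6 = {1, 2, 5, 6}
Tree: B1–B2, B1–B3, B2–B4, B3–B5, B2–B6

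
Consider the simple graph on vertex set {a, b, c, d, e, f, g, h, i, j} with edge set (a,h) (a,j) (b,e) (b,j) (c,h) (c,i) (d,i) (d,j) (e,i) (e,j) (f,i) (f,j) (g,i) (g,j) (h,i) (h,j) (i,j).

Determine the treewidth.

2

A width-2 tree decomposition is:
Bags: B1 = {b, e, j}  B2 = {e, i, j}  B3 = {h, i, j}  B4 = {g, i, j}  B5 = {f, i, j}  B6 = {c, h, i}  B7 = {a, h, j}  B8 = {d, i, j}
Tree: B1–B2, B2–B3, B2–B4, B2–B5, B3–B6, B3–B7, B4–B8
Each bag holds 3 vertices, so the decomposition has width 2, which upper-bounds the treewidth. For the lower bound, the 3 vertices {a, h, j} are pairwise adjacent, and any tree decomposition puts a clique entirely inside one bag — forcing width ≥ 2. The upper and lower bounds meet at 2, so that is the treewidth.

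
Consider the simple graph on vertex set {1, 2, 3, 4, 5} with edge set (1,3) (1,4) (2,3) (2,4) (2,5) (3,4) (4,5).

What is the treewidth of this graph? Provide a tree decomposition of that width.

Treewidth 2.
One optimal decomposition is:
Bags: B1 = {2, 4, 5}  B2 = {2, 3, 4}  B3 = {1, 3, 4}
Tree: B1–B2, B2–B3

Each bag holds 3 vertices, so the decomposition has width 2, which upper-bounds the treewidth. On the other hand G contains the 3-clique {1, 3, 4}. A clique must lie in a single bag of any decomposition, so no decomposition can have width below 2. The upper and lower bounds meet at 2, so that is the treewidth.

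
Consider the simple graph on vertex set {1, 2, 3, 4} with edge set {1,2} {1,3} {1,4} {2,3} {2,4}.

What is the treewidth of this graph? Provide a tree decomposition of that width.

Treewidth 2.
Bags: B1 = {1, 2, 3}  B2 = {1, 2, 4}
Tree: B1–B2

The largest bag has 3 vertices, giving width 2; this decomposition certifies tw(G) ≤ 2. On the other hand G contains the 3-clique {1, 2, 3}. A clique must lie in a single bag of any decomposition, so no decomposition can have width below 2. Therefore the treewidth is 2.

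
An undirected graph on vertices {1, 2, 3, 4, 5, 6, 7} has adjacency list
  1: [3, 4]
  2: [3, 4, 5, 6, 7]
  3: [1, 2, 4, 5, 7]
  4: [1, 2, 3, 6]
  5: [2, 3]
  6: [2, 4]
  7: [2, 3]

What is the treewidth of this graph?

2

A width-2 tree decomposition is:
Bags: B1 = {2, 3, 5}  B2 = {2, 3, 4}  B3 = {1, 3, 4}  B4 = {2, 4, 6}  B5 = {2, 3, 7}
Tree: B1–B2, B2–B3, B2–B4, B2–B5
Each bag holds 3 vertices, so the decomposition has width 2, which upper-bounds the treewidth. Conversely, {1, 3, 4} is a clique of size 3, and the vertices of any clique must share a bag in every tree decomposition; so some bag has ≥ 3 vertices and tw(G) ≥ 2. Therefore the treewidth is 2.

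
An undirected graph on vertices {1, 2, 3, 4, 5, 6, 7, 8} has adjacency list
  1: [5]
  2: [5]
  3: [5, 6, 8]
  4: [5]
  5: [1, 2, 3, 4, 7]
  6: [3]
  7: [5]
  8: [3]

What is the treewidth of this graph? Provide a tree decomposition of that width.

Every bag has size at most 2, so the width is 2 − 1 = 1 and tw(G) ≤ 1. Any graph with an edge has treewidth ≥ 1, and G has the edge 5–2. Combining the bounds, tw(G) = 1.

Treewidth 1.
One optimal decomposition is:
Bags: B1 = {2, 5}  B2 = {5, 7}  B3 = {3, 5}  B4 = {1, 5}  B5 = {3, 6}  B6 = {3, 8}  B7 = {4, 5}
Tree: B1–B2, B2–B3, B3–B4, B3–B5, B5–B6, B3–B7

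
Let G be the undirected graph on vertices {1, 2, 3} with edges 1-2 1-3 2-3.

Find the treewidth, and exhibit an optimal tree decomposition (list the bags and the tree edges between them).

Treewidth 2.
Bags: B1 = {1, 2, 3}
Tree: (single bag)

With just one bag of size 3, the width is 3 − 1 = 2, so tw(G) ≤ 2. Conversely, {1, 2, 3} is a clique of size 3, and the vertices of any clique must share a bag in every tree decomposition; so some bag has ≥ 3 vertices and tw(G) ≥ 2. Therefore the treewidth is 2.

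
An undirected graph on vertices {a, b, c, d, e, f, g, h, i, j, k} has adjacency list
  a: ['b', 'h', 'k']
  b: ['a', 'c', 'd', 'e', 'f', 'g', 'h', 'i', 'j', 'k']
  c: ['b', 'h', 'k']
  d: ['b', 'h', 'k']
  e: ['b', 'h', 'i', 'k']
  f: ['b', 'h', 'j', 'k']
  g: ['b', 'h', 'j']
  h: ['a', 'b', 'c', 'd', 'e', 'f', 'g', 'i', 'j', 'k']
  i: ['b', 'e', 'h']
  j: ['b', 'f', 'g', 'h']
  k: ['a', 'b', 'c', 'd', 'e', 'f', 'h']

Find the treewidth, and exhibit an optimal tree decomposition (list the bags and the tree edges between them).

Every bag has size at most 4, so the width is 4 − 1 = 3 and tw(G) ≤ 3. On the other hand G contains the 4-clique {b, g, h, j}. A clique must lie in a single bag of any decomposition, so no decomposition can have width below 3. The upper and lower bounds meet at 3, so that is the treewidth.

Treewidth 3.
Bags: B1 = {a, b, h, k}  B2 = {b, c, h, k}  B3 = {b, f, h, k}  B4 = {b, e, h, k}  B5 = {b, d, h, k}  B6 = {b, e, h, i}  B7 = {b, f, h, j}  B8 = {b, g, h, j}
Tree: B1–B2, B2–B3, B3–B4, B3–B5, B4–B6, B3–B7, B7–B8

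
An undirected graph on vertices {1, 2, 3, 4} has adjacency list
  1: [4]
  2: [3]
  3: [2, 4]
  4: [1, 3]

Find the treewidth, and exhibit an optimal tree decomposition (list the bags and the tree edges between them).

The largest bag has 2 vertices, giving width 1; this decomposition certifies tw(G) ≤ 1. G has an edge, so its treewidth is at least 1. Therefore the treewidth is 1.

Treewidth 1.
Bags: B1 = {3, 4}  B2 = {2, 3}  B3 = {1, 4}
Tree: B1–B2, B1–B3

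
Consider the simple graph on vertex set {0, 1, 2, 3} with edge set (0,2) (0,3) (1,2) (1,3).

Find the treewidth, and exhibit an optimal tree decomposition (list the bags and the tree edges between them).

Each bag holds 3 vertices, so the decomposition has width 2, which upper-bounds the treewidth. For the lower bound, G contains the cycle 1–2–0–3–1, so G is not a forest; only forests have treewidth ≤ 1, hence tw(G) ≥ 2. The upper and lower bounds meet at 2, so that is the treewidth.

Treewidth 2.
One optimal decomposition is:
Bags: B1 = {0, 1, 2}  B2 = {0, 1, 3}
Tree: B1–B2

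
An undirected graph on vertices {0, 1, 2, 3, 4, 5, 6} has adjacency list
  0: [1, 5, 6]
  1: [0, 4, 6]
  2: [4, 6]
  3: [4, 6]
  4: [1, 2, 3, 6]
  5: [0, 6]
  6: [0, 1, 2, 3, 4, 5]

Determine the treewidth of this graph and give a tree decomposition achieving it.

Every bag has size at most 3, so the width is 3 − 1 = 2 and tw(G) ≤ 2. Conversely, {0, 1, 6} is a clique of size 3, and the vertices of any clique must share a bag in every tree decomposition; so some bag has ≥ 3 vertices and tw(G) ≥ 2. Therefore the treewidth is 2.

Treewidth 2.
One optimal decomposition is:
Bags: B1 = {0, 1, 6}  B2 = {1, 4, 6}  B3 = {3, 4, 6}  B4 = {0, 5, 6}  B5 = {2, 4, 6}
Tree: B1–B2, B2–B3, B1–B4, B2–B5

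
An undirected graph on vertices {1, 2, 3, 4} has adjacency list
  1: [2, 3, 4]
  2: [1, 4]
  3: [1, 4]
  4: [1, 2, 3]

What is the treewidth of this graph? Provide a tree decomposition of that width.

Treewidth 2.
One such decomposition:
Bags: B1 = {1, 3, 4}  B2 = {1, 2, 4}
Tree: B1–B2

The largest bag has 3 vertices, giving width 2; this decomposition certifies tw(G) ≤ 2. For the lower bound, the 3 vertices {1, 2, 4} are pairwise adjacent, and any tree decomposition puts a clique entirely inside one bag — forcing width ≥ 2. Hence tw(G) = 2 exactly.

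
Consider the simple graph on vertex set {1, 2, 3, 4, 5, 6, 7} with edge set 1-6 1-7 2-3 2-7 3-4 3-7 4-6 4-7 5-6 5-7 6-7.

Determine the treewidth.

A width-2 tree decomposition is:
Bags: B1 = {4, 6, 7}  B2 = {3, 4, 7}  B3 = {5, 6, 7}  B4 = {1, 6, 7}  B5 = {2, 3, 7}
Tree: B1–B2, B1–B3, B3–B4, B2–B5
The largest bag has 3 vertices, giving width 2; this decomposition certifies tw(G) ≤ 2. Conversely, {2, 3, 7} is a clique of size 3, and the vertices of any clique must share a bag in every tree decomposition; so some bag has ≥ 3 vertices and tw(G) ≥ 2. Hence tw(G) = 2 exactly.

2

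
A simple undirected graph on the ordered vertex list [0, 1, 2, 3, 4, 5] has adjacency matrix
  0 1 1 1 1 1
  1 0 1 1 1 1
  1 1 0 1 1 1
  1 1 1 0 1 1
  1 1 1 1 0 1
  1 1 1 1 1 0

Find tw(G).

A width-5 tree decomposition is:
Bags: B1 = {0, 1, 2, 3, 4, 5}
Tree: (single bag)
A single bag containing all 6 vertices is trivially a valid decomposition of width 5. On the other hand G contains the 6-clique {0, 1, 2, 3, 4, 5}. A clique must lie in a single bag of any decomposition, so no decomposition can have width below 5. Therefore the treewidth is 5.

5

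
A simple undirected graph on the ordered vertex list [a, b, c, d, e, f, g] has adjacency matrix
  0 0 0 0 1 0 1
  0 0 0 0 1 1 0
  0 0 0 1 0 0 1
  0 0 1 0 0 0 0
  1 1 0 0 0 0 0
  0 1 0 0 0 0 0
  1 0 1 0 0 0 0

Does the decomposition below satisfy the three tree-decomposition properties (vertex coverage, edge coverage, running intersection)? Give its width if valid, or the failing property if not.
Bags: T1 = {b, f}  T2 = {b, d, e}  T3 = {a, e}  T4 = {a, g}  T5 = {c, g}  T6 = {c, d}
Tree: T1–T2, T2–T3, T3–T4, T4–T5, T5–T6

A tree decomposition must satisfy three properties: every vertex lies in some bag; for every edge, both endpoints lie together in some bag; and for every vertex, the bags containing it form a connected subtree. Here bags containing vertex d are not connected in the tree, so the decomposition is invalid.

No — bags containing vertex d are not connected in the tree.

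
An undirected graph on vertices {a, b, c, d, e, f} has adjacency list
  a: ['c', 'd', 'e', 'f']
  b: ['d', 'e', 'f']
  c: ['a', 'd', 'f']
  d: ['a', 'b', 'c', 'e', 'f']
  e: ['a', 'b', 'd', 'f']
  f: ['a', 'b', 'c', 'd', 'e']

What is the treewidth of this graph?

A width-3 tree decomposition is:
Bags: B1 = {b, d, e, f}  B2 = {a, d, e, f}  B3 = {a, c, d, f}
Tree: B1–B2, B2–B3
The largest bag has 4 vertices, giving width 3; this decomposition certifies tw(G) ≤ 3. On the other hand G contains the 4-clique {a, d, e, f}. A clique must lie in a single bag of any decomposition, so no decomposition can have width below 3. Therefore the treewidth is 3.

3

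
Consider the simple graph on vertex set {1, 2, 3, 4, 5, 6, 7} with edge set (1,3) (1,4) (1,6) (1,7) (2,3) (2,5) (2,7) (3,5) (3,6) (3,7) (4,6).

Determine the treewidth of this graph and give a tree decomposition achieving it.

Treewidth 2.
Bags: B1 = {1, 4, 6}  B2 = {1, 3, 6}  B3 = {1, 3, 7}  B4 = {2, 3, 7}  B5 = {2, 3, 5}
Tree: B1–B2, B2–B3, B3–B4, B4–B5

The largest bag has 3 vertices, giving width 2; this decomposition certifies tw(G) ≤ 2. Conversely, {1, 3, 6} is a clique of size 3, and the vertices of any clique must share a bag in every tree decomposition; so some bag has ≥ 3 vertices and tw(G) ≥ 2. The upper and lower bounds meet at 2, so that is the treewidth.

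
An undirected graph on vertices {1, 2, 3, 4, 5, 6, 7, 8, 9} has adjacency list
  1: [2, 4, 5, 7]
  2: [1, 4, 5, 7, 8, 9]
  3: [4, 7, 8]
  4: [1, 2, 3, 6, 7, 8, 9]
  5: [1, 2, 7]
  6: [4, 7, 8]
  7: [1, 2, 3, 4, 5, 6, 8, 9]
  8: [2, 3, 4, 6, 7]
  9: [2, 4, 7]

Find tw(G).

A width-3 tree decomposition is:
Bags: B1 = {2, 4, 7, 9}  B2 = {1, 2, 4, 7}  B3 = {1, 2, 5, 7}  B4 = {2, 4, 7, 8}  B5 = {4, 6, 7, 8}  B6 = {3, 4, 7, 8}
Tree: B1–B2, B2–B3, B1–B4, B4–B5, B4–B6
Each bag holds 4 vertices, so the decomposition has width 3, which upper-bounds the treewidth. On the other hand G contains the 4-clique {2, 4, 7, 8}. A clique must lie in a single bag of any decomposition, so no decomposition can have width below 3. Therefore the treewidth is 3.

3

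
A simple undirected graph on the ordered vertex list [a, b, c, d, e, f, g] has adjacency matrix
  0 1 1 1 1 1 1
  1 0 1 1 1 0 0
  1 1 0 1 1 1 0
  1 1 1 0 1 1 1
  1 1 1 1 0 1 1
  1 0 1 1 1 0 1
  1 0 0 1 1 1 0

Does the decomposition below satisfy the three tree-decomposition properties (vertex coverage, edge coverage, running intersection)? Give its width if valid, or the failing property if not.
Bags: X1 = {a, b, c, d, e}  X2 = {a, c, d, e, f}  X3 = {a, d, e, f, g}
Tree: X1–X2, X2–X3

Checking the three conditions: (i) the bags cover all of {a, b, c, d, e, f, g}; (ii) for each edge, some bag contains both endpoints; (iii) the bags containing any fixed vertex form a subtree. All hold, so the decomposition is valid with width 5 − 1 = 4.

Yes; width 4.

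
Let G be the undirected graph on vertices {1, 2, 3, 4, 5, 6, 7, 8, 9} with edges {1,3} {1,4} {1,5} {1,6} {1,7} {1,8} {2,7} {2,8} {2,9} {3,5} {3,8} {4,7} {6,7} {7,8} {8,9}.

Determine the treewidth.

2

A width-2 tree decomposition is:
Bags: B1 = {1, 7, 8}  B2 = {2, 7, 8}  B3 = {1, 3, 8}  B4 = {1, 6, 7}  B5 = {2, 8, 9}  B6 = {1, 4, 7}  B7 = {1, 3, 5}
Tree: B1–B2, B1–B3, B1–B4, B2–B5, B4–B6, B3–B7
Each bag holds 3 vertices, so the decomposition has width 2, which upper-bounds the treewidth. On the other hand G contains the 3-clique {1, 3, 8}. A clique must lie in a single bag of any decomposition, so no decomposition can have width below 2. Combining the bounds, tw(G) = 2.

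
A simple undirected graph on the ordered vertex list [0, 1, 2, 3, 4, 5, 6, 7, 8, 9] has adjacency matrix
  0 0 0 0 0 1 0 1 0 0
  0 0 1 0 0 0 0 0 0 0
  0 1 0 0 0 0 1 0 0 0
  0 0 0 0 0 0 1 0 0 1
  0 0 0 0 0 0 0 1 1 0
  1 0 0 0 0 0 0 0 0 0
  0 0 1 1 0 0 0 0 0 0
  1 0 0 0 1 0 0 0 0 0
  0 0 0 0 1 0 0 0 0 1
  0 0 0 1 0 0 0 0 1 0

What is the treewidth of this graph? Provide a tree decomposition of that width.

Each bag holds 2 vertices, so the decomposition has width 1, which upper-bounds the treewidth. Since G has at least one edge (e.g. 1–2), it is not an edgeless graph, so tw(G) ≥ 1. Hence tw(G) = 1 exactly.

Treewidth 1.
One such decomposition:
Bags: B1 = {1, 2}  B2 = {2, 6}  B3 = {3, 6}  B4 = {3, 9}  B5 = {8, 9}  B6 = {4, 8}  B7 = {4, 7}  B8 = {0, 7}  B9 = {0, 5}
Tree: B1–B2, B2–B3, B3–B4, B4–B5, B5–B6, B6–B7, B7–B8, B8–B9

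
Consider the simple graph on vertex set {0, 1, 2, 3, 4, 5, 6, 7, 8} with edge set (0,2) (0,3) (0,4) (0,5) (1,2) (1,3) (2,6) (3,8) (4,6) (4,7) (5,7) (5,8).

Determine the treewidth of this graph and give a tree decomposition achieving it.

The largest bag has 4 vertices, giving width 3; this decomposition certifies tw(G) ≤ 3. For the lower bound: the 4 vertex sets {1,3,8}, {5}, {0}, {2,4,6,7} are disjoint, each induces a connected subgraph, and every pair is joined by at least one edge of G. Contracting each set to a single vertex therefore yields K_{4} as a minor, and since treewidth is minor-monotone, tw(G) ≥ tw(K_{4}) = 3. Combining the bounds, tw(G) = 3.

Treewidth 3.
One such decomposition:
Bags: B1 = {1, 3, 5, 8}  B2 = {0, 1, 3, 5}  B3 = {0, 1, 2, 5}  B4 = {0, 2, 5, 7}  B5 = {0, 2, 4, 7}  B6 = {2, 4, 6, 7}
Tree: B1–B2, B2–B3, B3–B4, B4–B5, B5–B6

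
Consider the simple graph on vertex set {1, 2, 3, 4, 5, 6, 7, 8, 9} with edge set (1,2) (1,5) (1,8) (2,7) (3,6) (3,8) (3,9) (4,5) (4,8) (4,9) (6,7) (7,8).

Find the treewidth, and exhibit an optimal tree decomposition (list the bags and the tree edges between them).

Treewidth 3.
Bags: B1 = {1, 2, 4, 5}  B2 = {1, 2, 4, 8}  B3 = {2, 4, 7, 8}  B4 = {4, 7, 8, 9}  B5 = {3, 7, 8, 9}  B6 = {3, 6, 7, 9}
Tree: B1–B2, B2–B3, B3–B4, B4–B5, B5–B6

The largest bag has 4 vertices, giving width 3; this decomposition certifies tw(G) ≤ 3. For the lower bound: the 4 vertex sets {1,2,5}, {4}, {8}, {3,6,7,9} are disjoint, each induces a connected subgraph, and every pair is joined by at least one edge of G. Contracting each set to a single vertex therefore yields K_{4} as a minor, and since treewidth is minor-monotone, tw(G) ≥ tw(K_{4}) = 3. The upper and lower bounds meet at 3, so that is the treewidth.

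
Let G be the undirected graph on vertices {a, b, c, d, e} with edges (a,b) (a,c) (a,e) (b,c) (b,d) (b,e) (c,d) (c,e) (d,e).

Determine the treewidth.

3

A width-3 tree decomposition is:
Bags: B1 = {a, b, c, e}  B2 = {b, c, d, e}
Tree: B1–B2
Every bag has size at most 4, so the width is 4 − 1 = 3 and tw(G) ≤ 3. For the lower bound, the 4 vertices {b, c, d, e} are pairwise adjacent, and any tree decomposition puts a clique entirely inside one bag — forcing width ≥ 3. Therefore the treewidth is 3.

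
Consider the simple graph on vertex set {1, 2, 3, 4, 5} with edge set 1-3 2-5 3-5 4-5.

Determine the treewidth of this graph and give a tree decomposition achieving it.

Each bag holds 2 vertices, so the decomposition has width 1, which upper-bounds the treewidth. Since G has at least one edge (e.g. 3–5), it is not an edgeless graph, so tw(G) ≥ 1. Combining the bounds, tw(G) = 1.

Treewidth 1.
One such decomposition:
Bags: B1 = {3, 5}  B2 = {1, 3}  B3 = {2, 5}  B4 = {4, 5}
Tree: B1–B2, B1–B3, B3–B4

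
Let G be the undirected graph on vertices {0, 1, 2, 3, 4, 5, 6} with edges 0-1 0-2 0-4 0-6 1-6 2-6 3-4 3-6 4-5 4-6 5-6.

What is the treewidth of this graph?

2

A width-2 tree decomposition is:
Bags: B1 = {0, 4, 6}  B2 = {0, 2, 6}  B3 = {0, 1, 6}  B4 = {3, 4, 6}  B5 = {4, 5, 6}
Tree: B1–B2, B1–B3, B1–B4, B1–B5
Each bag holds 3 vertices, so the decomposition has width 2, which upper-bounds the treewidth. On the other hand G contains the 3-clique {0, 1, 6}. A clique must lie in a single bag of any decomposition, so no decomposition can have width below 2. Combining the bounds, tw(G) = 2.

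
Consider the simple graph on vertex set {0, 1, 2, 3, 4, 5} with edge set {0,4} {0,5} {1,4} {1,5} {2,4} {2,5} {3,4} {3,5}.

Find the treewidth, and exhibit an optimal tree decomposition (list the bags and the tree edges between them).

The largest bag has 3 vertices, giving width 2; this decomposition certifies tw(G) ≤ 2. The edges 2–5–3–4–2 form a cycle, so G is not a tree and its treewidth is at least 2. Combining the bounds, tw(G) = 2.

Treewidth 2.
One optimal decomposition is:
Bags: B1 = {2, 4, 5}  B2 = {3, 4, 5}  B3 = {1, 4, 5}  B4 = {0, 4, 5}
Tree: B1–B2, B2–B3, B3–B4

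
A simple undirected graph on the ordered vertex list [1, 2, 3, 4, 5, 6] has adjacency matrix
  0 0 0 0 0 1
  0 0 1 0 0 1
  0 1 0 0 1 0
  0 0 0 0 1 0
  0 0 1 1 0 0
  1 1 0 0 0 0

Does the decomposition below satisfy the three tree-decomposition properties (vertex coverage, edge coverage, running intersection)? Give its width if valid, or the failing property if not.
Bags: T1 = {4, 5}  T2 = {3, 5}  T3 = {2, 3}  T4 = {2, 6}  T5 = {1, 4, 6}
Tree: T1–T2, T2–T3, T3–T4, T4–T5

No — bags containing vertex 4 are not connected in the tree.

A tree decomposition must satisfy three properties: every vertex lies in some bag; for every edge, both endpoints lie together in some bag; and for every vertex, the bags containing it form a connected subtree. Here bags containing vertex 4 are not connected in the tree, so the decomposition is invalid.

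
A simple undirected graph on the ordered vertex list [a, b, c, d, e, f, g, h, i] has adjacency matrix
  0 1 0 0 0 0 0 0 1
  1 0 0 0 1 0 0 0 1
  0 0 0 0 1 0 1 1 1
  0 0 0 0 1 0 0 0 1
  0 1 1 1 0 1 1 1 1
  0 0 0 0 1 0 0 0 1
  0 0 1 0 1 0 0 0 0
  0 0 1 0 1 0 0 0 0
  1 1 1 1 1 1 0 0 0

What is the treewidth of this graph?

2

A width-2 tree decomposition is:
Bags: B1 = {e, f, i}  B2 = {d, e, i}  B3 = {c, e, i}  B4 = {b, e, i}  B5 = {a, b, i}  B6 = {c, e, g}  B7 = {c, e, h}
Tree: B1–B2, B1–B3, B3–B4, B4–B5, B3–B6, B3–B7
Each bag holds 3 vertices, so the decomposition has width 2, which upper-bounds the treewidth. On the other hand G contains the 3-clique {c, e, g}. A clique must lie in a single bag of any decomposition, so no decomposition can have width below 2. The upper and lower bounds meet at 2, so that is the treewidth.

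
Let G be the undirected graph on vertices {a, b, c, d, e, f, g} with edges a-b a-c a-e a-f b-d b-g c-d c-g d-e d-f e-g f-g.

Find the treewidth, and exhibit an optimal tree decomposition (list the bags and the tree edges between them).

Treewidth 3.
Bags: B1 = {a, c, d, g}  B2 = {a, b, d, g}  B3 = {a, d, e, g}  B4 = {a, d, f, g}
Tree: B1–B2, B2–B3, B3–B4

Each bag holds 4 vertices, so the decomposition has width 3, which upper-bounds the treewidth. For the lower bound: the 4 vertex sets {c,d}, {b,g}, {a}, {e} are disjoint, each induces a connected subgraph, and every pair is joined by at least one edge of G. Contracting each set to a single vertex therefore yields K_{4} as a minor, and since treewidth is minor-monotone, tw(G) ≥ tw(K_{4}) = 3. Hence tw(G) = 3 exactly.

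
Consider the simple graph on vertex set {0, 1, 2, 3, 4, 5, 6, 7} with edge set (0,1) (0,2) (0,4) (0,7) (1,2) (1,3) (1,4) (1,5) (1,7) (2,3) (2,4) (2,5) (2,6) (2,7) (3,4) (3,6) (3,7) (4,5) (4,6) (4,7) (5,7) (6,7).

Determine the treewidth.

4

A width-4 tree decomposition is:
Bags: B1 = {1, 2, 4, 5, 7}  B2 = {1, 2, 3, 4, 7}  B3 = {0, 1, 2, 4, 7}  B4 = {2, 3, 4, 6, 7}
Tree: B1–B2, B1–B3, B2–B4
Every bag has size at most 5, so the width is 5 − 1 = 4 and tw(G) ≤ 4. For the lower bound, the 5 vertices {0, 1, 2, 4, 7} are pairwise adjacent, and any tree decomposition puts a clique entirely inside one bag — forcing width ≥ 4. Combining the bounds, tw(G) = 4.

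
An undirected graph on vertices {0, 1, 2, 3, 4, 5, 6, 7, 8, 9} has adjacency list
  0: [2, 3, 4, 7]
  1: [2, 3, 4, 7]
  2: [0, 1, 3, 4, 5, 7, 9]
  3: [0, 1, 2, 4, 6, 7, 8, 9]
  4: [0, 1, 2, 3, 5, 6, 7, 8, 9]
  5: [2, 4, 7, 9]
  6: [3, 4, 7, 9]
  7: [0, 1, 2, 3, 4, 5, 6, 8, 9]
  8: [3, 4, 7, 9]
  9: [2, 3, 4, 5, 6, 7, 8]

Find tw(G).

A width-4 tree decomposition is:
Bags: B1 = {1, 2, 3, 4, 7}  B2 = {2, 3, 4, 7, 9}  B3 = {2, 4, 5, 7, 9}  B4 = {3, 4, 6, 7, 9}  B5 = {3, 4, 7, 8, 9}  B6 = {0, 2, 3, 4, 7}
Tree: B1–B2, B2–B3, B2–B4, B2–B5, B2–B6
Each bag holds 5 vertices, so the decomposition has width 4, which upper-bounds the treewidth. For the lower bound, the 5 vertices {3, 4, 7, 8, 9} are pairwise adjacent, and any tree decomposition puts a clique entirely inside one bag — forcing width ≥ 4. Combining the bounds, tw(G) = 4.

4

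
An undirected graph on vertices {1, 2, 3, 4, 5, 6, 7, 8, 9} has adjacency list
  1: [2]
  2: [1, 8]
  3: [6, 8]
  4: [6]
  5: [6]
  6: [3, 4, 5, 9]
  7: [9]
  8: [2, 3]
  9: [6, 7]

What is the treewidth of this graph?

A width-1 tree decomposition is:
Bags: B1 = {1, 2}  B2 = {2, 8}  B3 = {3, 8}  B4 = {3, 6}  B5 = {6, 9}  B6 = {7, 9}  B7 = {5, 6}  B8 = {4, 6}
Tree: B1–B2, B2–B3, B3–B4, B4–B5, B5–B6, B5–B7, B4–B8
The largest bag has 2 vertices, giving width 1; this decomposition certifies tw(G) ≤ 1. Since G has at least one edge (e.g. 2–1), it is not an edgeless graph, so tw(G) ≥ 1. The upper and lower bounds meet at 1, so that is the treewidth.

1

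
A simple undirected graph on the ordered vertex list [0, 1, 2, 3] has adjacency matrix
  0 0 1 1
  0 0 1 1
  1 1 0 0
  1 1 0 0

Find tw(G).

A width-2 tree decomposition is:
Bags: B1 = {0, 2, 3}  B2 = {1, 2, 3}
Tree: B1–B2
Each bag holds 3 vertices, so the decomposition has width 2, which upper-bounds the treewidth. The edges 3–0–2–1–3 form a cycle, so G is not a tree and its treewidth is at least 2. The upper and lower bounds meet at 2, so that is the treewidth.

2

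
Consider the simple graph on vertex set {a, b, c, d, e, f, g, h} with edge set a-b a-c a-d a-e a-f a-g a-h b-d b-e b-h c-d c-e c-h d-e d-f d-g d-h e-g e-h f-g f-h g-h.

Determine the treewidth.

4

A width-4 tree decomposition is:
Bags: B1 = {a, d, e, g, h}  B2 = {a, c, d, e, h}  B3 = {a, d, f, g, h}  B4 = {a, b, d, e, h}
Tree: B1–B2, B1–B3, B1–B4
The largest bag has 5 vertices, giving width 4; this decomposition certifies tw(G) ≤ 4. On the other hand G contains the 5-clique {a, d, e, g, h}. A clique must lie in a single bag of any decomposition, so no decomposition can have width below 4. The upper and lower bounds meet at 4, so that is the treewidth.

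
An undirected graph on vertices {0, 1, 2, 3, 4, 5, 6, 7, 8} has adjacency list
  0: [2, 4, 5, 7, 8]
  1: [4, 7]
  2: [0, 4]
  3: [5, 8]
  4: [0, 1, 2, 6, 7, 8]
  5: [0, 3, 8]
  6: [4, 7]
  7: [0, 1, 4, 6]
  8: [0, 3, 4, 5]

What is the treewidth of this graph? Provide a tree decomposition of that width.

Each bag holds 3 vertices, so the decomposition has width 2, which upper-bounds the treewidth. For the lower bound, the 3 vertices {3, 5, 8} are pairwise adjacent, and any tree decomposition puts a clique entirely inside one bag — forcing width ≥ 2. Therefore the treewidth is 2.

Treewidth 2.
One optimal decomposition is:
Bags: B1 = {0, 4, 7}  B2 = {0, 4, 8}  B3 = {0, 2, 4}  B4 = {4, 6, 7}  B5 = {1, 4, 7}  B6 = {0, 5, 8}  B7 = {3, 5, 8}
Tree: B1–B2, B2–B3, B1–B4, B4–B5, B2–B6, B6–B7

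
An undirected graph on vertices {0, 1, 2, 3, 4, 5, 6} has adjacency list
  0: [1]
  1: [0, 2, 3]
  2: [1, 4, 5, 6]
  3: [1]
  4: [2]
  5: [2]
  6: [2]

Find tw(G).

1

A width-1 tree decomposition is:
Bags: B1 = {2, 4}  B2 = {1, 2}  B3 = {0, 1}  B4 = {2, 6}  B5 = {1, 3}  B6 = {2, 5}
Tree: B1–B2, B2–B3, B1–B4, B2–B5, B4–B6
The largest bag has 2 vertices, giving width 1; this decomposition certifies tw(G) ≤ 1. Since G has at least one edge (e.g. 2–4), it is not an edgeless graph, so tw(G) ≥ 1. The upper and lower bounds meet at 1, so that is the treewidth.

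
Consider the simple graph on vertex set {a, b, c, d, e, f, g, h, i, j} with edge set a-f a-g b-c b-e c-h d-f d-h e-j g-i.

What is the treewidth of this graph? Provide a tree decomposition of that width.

Every bag has size at most 2, so the width is 2 − 1 = 1 and tw(G) ≤ 1. G has an edge, so its treewidth is at least 1. Therefore the treewidth is 1.

Treewidth 1.
One optimal decomposition is:
Bags: B1 = {e, j}  B2 = {b, e}  B3 = {b, c}  B4 = {c, h}  B5 = {d, h}  B6 = {d, f}  B7 = {a, f}  B8 = {a, g}  B9 = {g, i}
Tree: B1–B2, B2–B3, B3–B4, B4–B5, B5–B6, B6–B7, B7–B8, B8–B9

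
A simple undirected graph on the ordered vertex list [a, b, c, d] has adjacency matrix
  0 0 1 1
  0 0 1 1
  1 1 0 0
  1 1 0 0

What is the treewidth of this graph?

2

A width-2 tree decomposition is:
Bags: B1 = {a, c, d}  B2 = {b, c, d}
Tree: B1–B2
Each bag holds 3 vertices, so the decomposition has width 2, which upper-bounds the treewidth. For the lower bound, G contains the cycle c–a–d–b–c, so G is not a forest; only forests have treewidth ≤ 1, hence tw(G) ≥ 2. Hence tw(G) = 2 exactly.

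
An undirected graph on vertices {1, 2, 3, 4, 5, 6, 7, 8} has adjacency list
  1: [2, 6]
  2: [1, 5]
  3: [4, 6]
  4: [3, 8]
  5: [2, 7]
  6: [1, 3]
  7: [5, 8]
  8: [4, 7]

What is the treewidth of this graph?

A width-2 tree decomposition is:
Bags: B1 = {1, 2, 5}  B2 = {1, 5, 7}  B3 = {1, 7, 8}  B4 = {1, 4, 8}  B5 = {1, 3, 4}  B6 = {1, 3, 6}
Tree: B1–B2, B2–B3, B3–B4, B4–B5, B5–B6
The largest bag has 3 vertices, giving width 2; this decomposition certifies tw(G) ≤ 2. Since 1–2–5–7–8–4–3–6–1 is a cycle in G, G is not acyclic. Forests are exactly the graphs of treewidth ≤ 1, so tw(G) ≥ 2. Hence tw(G) = 2 exactly.

2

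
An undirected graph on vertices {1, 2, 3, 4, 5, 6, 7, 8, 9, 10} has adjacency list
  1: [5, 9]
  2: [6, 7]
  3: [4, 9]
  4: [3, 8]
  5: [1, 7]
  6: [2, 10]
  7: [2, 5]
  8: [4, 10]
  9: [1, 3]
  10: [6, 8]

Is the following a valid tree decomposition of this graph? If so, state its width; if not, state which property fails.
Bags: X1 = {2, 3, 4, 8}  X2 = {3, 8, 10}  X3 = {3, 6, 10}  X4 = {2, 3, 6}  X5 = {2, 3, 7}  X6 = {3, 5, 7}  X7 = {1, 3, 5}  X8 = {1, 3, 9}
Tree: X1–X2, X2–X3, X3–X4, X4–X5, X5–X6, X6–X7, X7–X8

A tree decomposition must satisfy three properties: every vertex lies in some bag; for every edge, both endpoints lie together in some bag; and for every vertex, the bags containing it form a connected subtree. Here bags containing vertex 2 are not connected in the tree, so the decomposition is invalid.

No — bags containing vertex 2 are not connected in the tree.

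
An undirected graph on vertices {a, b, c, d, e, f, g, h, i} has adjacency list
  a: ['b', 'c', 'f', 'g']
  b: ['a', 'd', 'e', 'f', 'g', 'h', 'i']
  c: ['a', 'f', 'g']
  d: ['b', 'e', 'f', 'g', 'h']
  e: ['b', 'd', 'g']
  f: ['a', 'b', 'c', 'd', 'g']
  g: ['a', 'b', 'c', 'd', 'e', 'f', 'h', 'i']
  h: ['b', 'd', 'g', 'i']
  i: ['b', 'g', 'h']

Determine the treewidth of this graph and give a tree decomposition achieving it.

The largest bag has 4 vertices, giving width 3; this decomposition certifies tw(G) ≤ 3. On the other hand G contains the 4-clique {a, c, f, g}. A clique must lie in a single bag of any decomposition, so no decomposition can have width below 3. Hence tw(G) = 3 exactly.

Treewidth 3.
One such decomposition:
Bags: B1 = {b, d, g, h}  B2 = {b, d, e, g}  B3 = {b, d, f, g}  B4 = {a, b, f, g}  B5 = {b, g, h, i}  B6 = {a, c, f, g}
Tree: B1–B2, B1–B3, B3–B4, B1–B5, B4–B6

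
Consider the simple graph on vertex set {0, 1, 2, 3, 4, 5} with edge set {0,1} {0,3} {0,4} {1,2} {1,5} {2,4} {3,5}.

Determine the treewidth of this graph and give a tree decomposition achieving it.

Each bag holds 3 vertices, so the decomposition has width 2, which upper-bounds the treewidth. The edges 5–3–0–1–5 form a cycle, so G is not a tree and its treewidth is at least 2. Combining the bounds, tw(G) = 2.

Treewidth 2.
One such decomposition:
Bags: B1 = {1, 3, 5}  B2 = {0, 1, 3}  B3 = {0, 1, 2}  B4 = {0, 2, 4}
Tree: B1–B2, B2–B3, B3–B4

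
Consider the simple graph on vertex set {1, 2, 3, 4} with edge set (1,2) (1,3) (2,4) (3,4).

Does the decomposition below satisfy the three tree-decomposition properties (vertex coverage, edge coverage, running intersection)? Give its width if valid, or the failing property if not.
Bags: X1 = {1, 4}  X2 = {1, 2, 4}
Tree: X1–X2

A tree decomposition must satisfy three properties: every vertex lies in some bag; for every edge, both endpoints lie together in some bag; and for every vertex, the bags containing it form a connected subtree. Here vertex 3 appears in no bag, so the decomposition is invalid.

No — vertex 3 appears in no bag.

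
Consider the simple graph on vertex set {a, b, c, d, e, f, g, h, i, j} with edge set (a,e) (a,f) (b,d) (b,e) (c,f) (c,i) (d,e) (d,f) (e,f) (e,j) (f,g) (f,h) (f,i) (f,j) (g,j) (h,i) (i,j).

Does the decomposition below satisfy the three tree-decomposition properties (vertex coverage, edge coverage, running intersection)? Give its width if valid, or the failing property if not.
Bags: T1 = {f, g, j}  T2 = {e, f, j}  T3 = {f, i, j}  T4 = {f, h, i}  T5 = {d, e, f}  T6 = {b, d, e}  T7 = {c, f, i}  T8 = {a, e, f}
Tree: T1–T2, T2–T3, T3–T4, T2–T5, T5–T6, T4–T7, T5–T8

Yes; width 2.

Every vertex of G appears in some bag (union = {a, b, c, d, e, f, g, h, i, j}); every edge is covered by a bag; and for each vertex v the set of bags containing v is connected in the bag tree. The decomposition is therefore valid. The largest bag has 3 vertices, so the width is 2.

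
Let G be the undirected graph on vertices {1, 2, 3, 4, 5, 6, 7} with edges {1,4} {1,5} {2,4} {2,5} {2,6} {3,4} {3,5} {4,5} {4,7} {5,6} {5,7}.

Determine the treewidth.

2

A width-2 tree decomposition is:
Bags: B1 = {4, 5, 7}  B2 = {1, 4, 5}  B3 = {2, 4, 5}  B4 = {2, 5, 6}  B5 = {3, 4, 5}
Tree: B1–B2, B1–B3, B3–B4, B3–B5
Each bag holds 3 vertices, so the decomposition has width 2, which upper-bounds the treewidth. Conversely, {1, 4, 5} is a clique of size 3, and the vertices of any clique must share a bag in every tree decomposition; so some bag has ≥ 3 vertices and tw(G) ≥ 2. Combining the bounds, tw(G) = 2.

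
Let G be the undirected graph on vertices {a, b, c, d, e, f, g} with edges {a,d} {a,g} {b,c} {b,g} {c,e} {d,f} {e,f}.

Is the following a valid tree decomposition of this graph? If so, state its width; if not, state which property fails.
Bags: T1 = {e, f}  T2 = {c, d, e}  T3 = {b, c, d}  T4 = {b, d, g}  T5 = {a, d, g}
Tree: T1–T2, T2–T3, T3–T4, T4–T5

No — edge (d,f) lies in no bag.

A tree decomposition must satisfy three properties: every vertex lies in some bag; for every edge, both endpoints lie together in some bag; and for every vertex, the bags containing it form a connected subtree. Here edge (d,f) lies in no bag, so the decomposition is invalid.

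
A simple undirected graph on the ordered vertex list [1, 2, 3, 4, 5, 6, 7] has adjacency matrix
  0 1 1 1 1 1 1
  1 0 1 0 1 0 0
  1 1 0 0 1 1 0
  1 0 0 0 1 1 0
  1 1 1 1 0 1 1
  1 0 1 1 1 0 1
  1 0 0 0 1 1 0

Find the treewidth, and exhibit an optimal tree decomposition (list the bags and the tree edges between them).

Treewidth 3.
Bags: B1 = {1, 3, 5, 6}  B2 = {1, 2, 3, 5}  B3 = {1, 4, 5, 6}  B4 = {1, 5, 6, 7}
Tree: B1–B2, B1–B3, B1–B4

The largest bag has 4 vertices, giving width 3; this decomposition certifies tw(G) ≤ 3. Conversely, {1, 2, 3, 5} is a clique of size 4, and the vertices of any clique must share a bag in every tree decomposition; so some bag has ≥ 4 vertices and tw(G) ≥ 3. Therefore the treewidth is 3.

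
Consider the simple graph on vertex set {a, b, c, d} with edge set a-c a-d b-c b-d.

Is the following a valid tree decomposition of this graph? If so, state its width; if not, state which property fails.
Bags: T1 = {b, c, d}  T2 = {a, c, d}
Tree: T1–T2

Yes; width 2.

Vertex coverage: the bags together contain {a, b, c, d}, the full vertex set. Edge coverage: each edge of G has both endpoints in at least one bag. Running intersection: for every vertex, the bags containing it form a connected subtree. All three properties hold, so this is a valid tree decomposition of width max|bag| − 1 = 2, and hence tw(G) ≤ 2.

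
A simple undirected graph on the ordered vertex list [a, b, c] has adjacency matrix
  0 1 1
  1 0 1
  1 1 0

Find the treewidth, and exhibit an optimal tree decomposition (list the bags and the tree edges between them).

A single bag containing all 3 vertices is trivially a valid decomposition of width 2. For the lower bound, the 3 vertices {a, b, c} are pairwise adjacent, and any tree decomposition puts a clique entirely inside one bag — forcing width ≥ 2. Therefore the treewidth is 2.

Treewidth 2.
One such decomposition:
Bags: B1 = {a, b, c}
Tree: (single bag)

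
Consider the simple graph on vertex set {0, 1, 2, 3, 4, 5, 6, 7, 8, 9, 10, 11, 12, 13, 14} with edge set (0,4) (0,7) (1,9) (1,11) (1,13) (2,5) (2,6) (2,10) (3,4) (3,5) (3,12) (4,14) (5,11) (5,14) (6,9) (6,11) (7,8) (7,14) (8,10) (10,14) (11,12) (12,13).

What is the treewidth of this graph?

3

A width-3 tree decomposition is:
Bags: B1 = {0, 7, 8, 10}  B2 = {0, 7, 10, 14}  B3 = {0, 4, 10, 14}  B4 = {2, 4, 10, 14}  B5 = {2, 4, 5, 14}  B6 = {2, 3, 4, 5}  B7 = {2, 3, 5, 6}  B8 = {3, 5, 6, 11}  B9 = {3, 6, 11, 12}  B10 = {6, 9, 11, 12}  B11 = {1, 9, 11, 12}  B12 = {1, 9, 12, 13}
Tree: B1–B2, B2–B3, B3–B4, B4–B5, B5–B6, B6–B7, B7–B8, B8–B9, B9–B10, B10–B11, B11–B12
Each bag holds 4 vertices, so the decomposition has width 3, which upper-bounds the treewidth. For the lower bound: the 4 vertex sets {0,7,8}, {10}, {14}, {2,3,4,5} are disjoint, each induces a connected subgraph, and every pair is joined by at least one edge of G. Contracting each set to a single vertex therefore yields K_{4} as a minor, and since treewidth is minor-monotone, tw(G) ≥ tw(K_{4}) = 3. Hence tw(G) = 3 exactly.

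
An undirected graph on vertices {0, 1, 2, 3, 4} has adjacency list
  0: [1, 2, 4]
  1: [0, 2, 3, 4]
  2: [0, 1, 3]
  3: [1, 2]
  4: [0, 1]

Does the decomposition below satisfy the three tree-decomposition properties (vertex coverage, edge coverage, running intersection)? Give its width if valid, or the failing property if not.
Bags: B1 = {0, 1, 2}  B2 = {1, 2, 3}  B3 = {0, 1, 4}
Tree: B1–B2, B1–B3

Yes; width 2.

Checking the three conditions: (i) the bags cover all of {0, 1, 2, 3, 4}; (ii) for each edge, some bag contains both endpoints; (iii) the bags containing any fixed vertex form a subtree. All hold, so the decomposition is valid with width 3 − 1 = 2.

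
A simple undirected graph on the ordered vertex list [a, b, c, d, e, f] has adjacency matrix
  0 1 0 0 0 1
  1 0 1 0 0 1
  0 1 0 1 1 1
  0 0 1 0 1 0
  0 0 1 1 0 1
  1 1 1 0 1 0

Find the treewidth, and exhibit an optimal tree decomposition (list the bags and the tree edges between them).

The largest bag has 3 vertices, giving width 2; this decomposition certifies tw(G) ≤ 2. Conversely, {c, d, e} is a clique of size 3, and the vertices of any clique must share a bag in every tree decomposition; so some bag has ≥ 3 vertices and tw(G) ≥ 2. Hence tw(G) = 2 exactly.

Treewidth 2.
One optimal decomposition is:
Bags: B1 = {c, d, e}  B2 = {c, e, f}  B3 = {b, c, f}  B4 = {a, b, f}
Tree: B1–B2, B2–B3, B3–B4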